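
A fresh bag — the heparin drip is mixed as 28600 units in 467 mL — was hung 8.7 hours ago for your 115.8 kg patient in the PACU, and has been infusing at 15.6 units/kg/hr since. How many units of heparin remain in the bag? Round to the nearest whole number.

Dose = 15.6 units/kg/hr × 115.8 kg = 1806.48 units/hr
Concentration = 28600 units ÷ 467 mL = 61.24197 units/mL
Rate = 1806.48 units/hr ÷ 61.24197 units/mL = 29.49742 mL/hr
Volume infused = 29.49742 mL/hr × 8.7 hr = 256.6275 mL
Volume remaining = 467 − 256.6275 = 210.3725 mL
Drug remaining = 210.3725 mL × 61.24197 units/mL = 12883.62 units

12884 units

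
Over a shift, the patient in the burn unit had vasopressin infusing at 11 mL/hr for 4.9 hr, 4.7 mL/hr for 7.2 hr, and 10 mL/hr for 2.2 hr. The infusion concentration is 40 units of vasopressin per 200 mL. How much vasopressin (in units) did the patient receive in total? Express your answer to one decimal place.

Concentration = 40 units ÷ 200 mL = 0.2 units/mL
Stage 1: 11 mL/hr × 4.9 hr = 53.9 mL → 53.9 mL × 0.2 units/mL = 10.78 units
Stage 2: 4.7 mL/hr × 7.2 hr = 33.84 mL → 33.84 mL × 0.2 units/mL = 6.768 units
Stage 3: 10 mL/hr × 2.2 hr = 22 mL → 22 mL × 0.2 units/mL = 4.4 units
Total = 10.78 + 6.768 + 4.4 = 21.948 units

21.9 units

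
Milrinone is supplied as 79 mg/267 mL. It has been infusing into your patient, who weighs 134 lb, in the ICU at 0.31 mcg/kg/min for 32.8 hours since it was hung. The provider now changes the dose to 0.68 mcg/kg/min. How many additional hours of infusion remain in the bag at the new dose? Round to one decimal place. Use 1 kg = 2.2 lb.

Initial rate:
Weight = 134 lb ÷ 2.2 lb/kg = 60.90909 kg
Dose = 0.31 mcg/kg/min × 60.90909 kg = 18.88182 mcg/min
18.88182 mcg/min × 60 min/hr = 1132.909 mcg/hr
Concentration = 79 mg ÷ 267 mL = 0.2958801 mg/mL = 295.8801 mcg/mL
Rate = 1132.909 mcg/hr ÷ 295.8801 mcg/mL = 3.828946 mL/hr
Volume infused so far = 3.828946 mL/hr × 32.8 hr = 125.5894 mL
Volume remaining = 267 − 125.5894 = 141.4106 mL
New rate:
Dose = 0.68 mcg/kg/min × 60.90909 kg = 41.41818 mcg/min
41.41818 mcg/min × 60 min/hr = 2485.091 mcg/hr
Rate = 2485.091 mcg/hr ÷ 295.8801 mcg/mL = 8.398978 mL/hr
Time remaining = 141.4106 mL ÷ 8.398978 mL/hr = 16.83664 hr

16.8 hours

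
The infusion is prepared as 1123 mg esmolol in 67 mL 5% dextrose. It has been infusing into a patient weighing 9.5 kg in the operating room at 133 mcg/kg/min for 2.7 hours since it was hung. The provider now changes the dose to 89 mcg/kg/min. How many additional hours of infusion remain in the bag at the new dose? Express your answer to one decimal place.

Initial rate:
Dose = 133 mcg/kg/min × 9.5 kg = 1263.5 mcg/min
1263.5 mcg/min × 60 min/hr = 75810 mcg/hr
Concentration = 1123 mg ÷ 67 mL = 16.76119 mg/mL = 16761.19 mcg/mL
Rate = 75810 mcg/hr ÷ 16761.19 mcg/mL = 4.522947 mL/hr
Volume infused so far = 4.522947 mL/hr × 2.7 hr = 12.21196 mL
Volume remaining = 67 − 12.21196 = 54.78804 mL
New rate:
Dose = 89 mcg/kg/min × 9.5 kg = 845.5 mcg/min
845.5 mcg/min × 60 min/hr = 50730 mcg/hr
Rate = 50730 mcg/hr ÷ 16761.19 mcg/mL = 3.026634 mL/hr
Time remaining = 54.78804 mL ÷ 3.026634 mL/hr = 18.10197 hr

18.1 hours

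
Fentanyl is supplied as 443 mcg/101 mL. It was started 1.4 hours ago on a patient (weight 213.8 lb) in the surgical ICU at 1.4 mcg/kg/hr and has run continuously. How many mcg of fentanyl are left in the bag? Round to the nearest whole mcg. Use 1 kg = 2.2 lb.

253 mcg

Weight = 213.8 lb ÷ 2.2 lb/kg = 97.18182 kg
Dose = 1.4 mcg/kg/hr × 97.18182 kg = 136.0545 mcg/hr
Concentration = 443 mcg ÷ 101 mL = 4.386139 mcg/mL
Rate = 136.0545 mcg/hr ÷ 4.386139 mcg/mL = 31.01921 mL/hr
Volume infused = 31.01921 mL/hr × 1.4 hr = 43.42689 mL
Volume remaining = 101 − 43.42689 = 57.57311 mL
Drug remaining = 57.57311 mL × 4.386139 mcg/mL = 252.5236 mcg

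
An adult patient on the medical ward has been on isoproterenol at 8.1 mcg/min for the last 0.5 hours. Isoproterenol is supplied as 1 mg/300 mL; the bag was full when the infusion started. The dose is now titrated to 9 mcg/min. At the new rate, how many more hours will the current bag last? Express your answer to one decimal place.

Initial rate:
8.1 mcg/min × 60 min/hr = 486 mcg/hr
Concentration = 1 mg ÷ 300 mL = 0.003333333 mg/mL = 3.333333 mcg/mL
Rate = 486 mcg/hr ÷ 3.333333 mcg/mL = 145.8 mL/hr
Volume infused so far = 145.8 mL/hr × 0.5 hr = 72.9 mL
Volume remaining = 300 − 72.9 = 227.1 mL
New rate:
9 mcg/min × 60 min/hr = 540 mcg/hr
Rate = 540 mcg/hr ÷ 3.333333 mcg/mL = 162 mL/hr
Time remaining = 227.1 mL ÷ 162 mL/hr = 1.401852 hr

1.4 hours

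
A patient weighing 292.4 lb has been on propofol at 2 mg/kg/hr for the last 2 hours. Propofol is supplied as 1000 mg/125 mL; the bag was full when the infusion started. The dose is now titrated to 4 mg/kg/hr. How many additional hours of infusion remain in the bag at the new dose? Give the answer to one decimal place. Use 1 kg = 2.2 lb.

0.9 hours

Initial rate:
Weight = 292.4 lb ÷ 2.2 lb/kg = 132.9091 kg
Dose = 2 mg/kg/hr × 132.9091 kg = 265.8182 mg/hr
Concentration = 1000 mg ÷ 125 mL = 8 mg/mL
Rate = 265.8182 mg/hr ÷ 8 mg/mL = 33.22727 mL/hr
Volume infused so far = 33.22727 mL/hr × 2 hr = 66.45455 mL
Volume remaining = 125 − 66.45455 = 58.54545 mL
New rate:
Dose = 4 mg/kg/hr × 132.9091 kg = 531.6364 mg/hr
Rate = 531.6364 mg/hr ÷ 8 mg/mL = 66.45455 mL/hr
Time remaining = 58.54545 mL ÷ 66.45455 mL/hr = 0.880985 hr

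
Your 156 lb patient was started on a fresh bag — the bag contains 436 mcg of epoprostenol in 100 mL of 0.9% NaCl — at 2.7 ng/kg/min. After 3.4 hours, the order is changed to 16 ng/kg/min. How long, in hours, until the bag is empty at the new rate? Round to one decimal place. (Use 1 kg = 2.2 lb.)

Initial rate:
Weight = 156 lb ÷ 2.2 lb/kg = 70.90909 kg
Dose = 2.7 ng/kg/min × 70.90909 kg = 191.4545 ng/min
191.4545 ng/min × 60 min/hr = 11487.27 ng/hr
Concentration = 436 mcg ÷ 100 mL = 4.36 mcg/mL = 4360 ng/mL
Rate = 11487.27 ng/hr ÷ 4360 ng/mL = 2.634696 mL/hr
Volume infused so far = 2.634696 mL/hr × 3.4 hr = 8.957965 mL
Volume remaining = 100 − 8.957965 = 91.04204 mL
New rate:
Dose = 16 ng/kg/min × 70.90909 kg = 1134.545 ng/min
1134.545 ng/min × 60 min/hr = 68072.73 ng/hr
Rate = 68072.73 ng/hr ÷ 4360 ng/mL = 15.61301 mL/hr
Time remaining = 91.04204 mL ÷ 15.61301 mL/hr = 5.831165 hr

5.8 hours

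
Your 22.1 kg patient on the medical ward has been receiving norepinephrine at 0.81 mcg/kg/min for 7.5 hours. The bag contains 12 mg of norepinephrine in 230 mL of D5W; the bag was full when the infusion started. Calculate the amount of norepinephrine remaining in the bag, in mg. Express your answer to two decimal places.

3.94 mg

Dose = 0.81 mcg/kg/min × 22.1 kg = 17.901 mcg/min
17.901 mcg/min × 60 min/hr = 1074.06 mcg/hr
Concentration = 12 mg ÷ 230 mL = 0.05217391 mg/mL = 52.17391 mcg/mL
Rate = 1074.06 mcg/hr ÷ 52.17391 mcg/mL = 20.58615 mL/hr
Volume infused = 20.58615 mL/hr × 7.5 hr = 154.3961 mL
Volume remaining = 230 − 154.3961 = 75.60387 mL
Drug remaining = 75.60387 mL × 52.17391 mcg/mL = 3944.55 mcg = 3.94455 mg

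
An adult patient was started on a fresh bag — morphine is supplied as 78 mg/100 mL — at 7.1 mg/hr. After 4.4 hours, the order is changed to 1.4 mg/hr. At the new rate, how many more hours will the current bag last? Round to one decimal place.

33.4 hours

Initial rate:
Concentration = 78 mg ÷ 100 mL = 0.78 mg/mL
Rate = 7.1 mg/hr ÷ 0.78 mg/mL = 9.102564 mL/hr
Volume infused so far = 9.102564 mL/hr × 4.4 hr = 40.05128 mL
Volume remaining = 100 − 40.05128 = 59.94872 mL
New rate:
Rate = 1.4 mg/hr ÷ 0.78 mg/mL = 1.794872 mL/hr
Time remaining = 59.94872 mL ÷ 1.794872 mL/hr = 33.4 hr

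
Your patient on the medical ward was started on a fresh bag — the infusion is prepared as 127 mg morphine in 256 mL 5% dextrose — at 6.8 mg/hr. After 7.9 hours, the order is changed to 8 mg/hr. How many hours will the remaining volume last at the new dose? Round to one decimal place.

9.2 hours

Initial rate:
Concentration = 127 mg ÷ 256 mL = 0.4960938 mg/mL
Rate = 6.8 mg/hr ÷ 0.4960938 mg/mL = 13.70709 mL/hr
Volume infused so far = 13.70709 mL/hr × 7.9 hr = 108.286 mL
Volume remaining = 256 − 108.286 = 147.714 mL
New rate:
Rate = 8 mg/hr ÷ 0.4960938 mg/mL = 16.12598 mL/hr
Time remaining = 147.714 mL ÷ 16.12598 mL/hr = 9.16 hr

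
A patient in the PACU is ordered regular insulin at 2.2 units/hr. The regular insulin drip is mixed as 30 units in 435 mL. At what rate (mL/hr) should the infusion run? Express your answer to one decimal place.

31.9 mL/hr

Concentration = 30 units ÷ 435 mL = 0.06896552 units/mL
Rate = 2.2 units/hr ÷ 0.06896552 units/mL = 31.9 mL/hr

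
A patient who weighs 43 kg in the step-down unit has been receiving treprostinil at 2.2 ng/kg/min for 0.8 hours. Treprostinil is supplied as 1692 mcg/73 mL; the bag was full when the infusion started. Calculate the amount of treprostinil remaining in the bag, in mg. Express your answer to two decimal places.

Dose = 2.2 ng/kg/min × 43 kg = 94.6 ng/min
94.6 ng/min × 60 min/hr = 5676 ng/hr
Concentration = 1692 mcg ÷ 73 mL = 23.17808 mcg/mL = 23178.08 ng/mL
Rate = 5676 ng/hr ÷ 23178.08 ng/mL = 0.2448865 mL/hr
Volume infused = 0.2448865 mL/hr × 0.8 hr = 0.1959092 mL
Volume remaining = 73 − 0.1959092 = 72.80409 mL
Drug remaining = 72.80409 mL × 23178.08 ng/mL = 1687459 ng = 1.687459 mg

1.69 mg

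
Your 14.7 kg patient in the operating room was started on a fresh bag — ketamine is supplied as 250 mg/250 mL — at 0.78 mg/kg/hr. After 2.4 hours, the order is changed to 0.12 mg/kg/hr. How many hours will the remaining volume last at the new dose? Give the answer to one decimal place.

126.1 hours

Initial rate:
Dose = 0.78 mg/kg/hr × 14.7 kg = 11.466 mg/hr
Concentration = 250 mg ÷ 250 mL = 1 mg/mL
Rate = 11.466 mg/hr ÷ 1 mg/mL = 11.466 mL/hr
Volume infused so far = 11.466 mL/hr × 2.4 hr = 27.5184 mL
Volume remaining = 250 − 27.5184 = 222.4816 mL
New rate:
Dose = 0.12 mg/kg/hr × 14.7 kg = 1.764 mg/hr
Rate = 1.764 mg/hr ÷ 1 mg/mL = 1.764 mL/hr
Time remaining = 222.4816 mL ÷ 1.764 mL/hr = 126.1234 hr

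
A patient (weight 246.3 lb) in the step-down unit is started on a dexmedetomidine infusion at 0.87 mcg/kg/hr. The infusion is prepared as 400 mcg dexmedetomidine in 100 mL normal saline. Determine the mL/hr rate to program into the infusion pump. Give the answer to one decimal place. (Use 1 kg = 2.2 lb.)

Weight = 246.3 lb ÷ 2.2 lb/kg = 111.9545 kg
Dose = 0.87 mcg/kg/hr × 111.9545 kg = 97.40045 mcg/hr
Concentration = 400 mcg ÷ 100 mL = 4 mcg/mL
Rate = 97.40045 mcg/hr ÷ 4 mcg/mL = 24.35011 mL/hr

24.4 mL/hr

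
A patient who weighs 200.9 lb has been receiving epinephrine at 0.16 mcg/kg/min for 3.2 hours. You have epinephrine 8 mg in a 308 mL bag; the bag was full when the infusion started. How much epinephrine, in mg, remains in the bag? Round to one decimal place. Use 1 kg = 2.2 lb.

Weight = 200.9 lb ÷ 2.2 lb/kg = 91.31818 kg
Dose = 0.16 mcg/kg/min × 91.31818 kg = 14.61091 mcg/min
14.61091 mcg/min × 60 min/hr = 876.6545 mcg/hr
Concentration = 8 mg ÷ 308 mL = 0.02597403 mg/mL = 25.97403 mcg/mL
Rate = 876.6545 mcg/hr ÷ 25.97403 mcg/mL = 33.7512 mL/hr
Volume infused = 33.7512 mL/hr × 3.2 hr = 108.0038 mL
Volume remaining = 308 − 108.0038 = 199.9962 mL
Drug remaining = 199.9962 mL × 25.97403 mcg/mL = 5194.705 mcg = 5.194705 mg

5.2 mg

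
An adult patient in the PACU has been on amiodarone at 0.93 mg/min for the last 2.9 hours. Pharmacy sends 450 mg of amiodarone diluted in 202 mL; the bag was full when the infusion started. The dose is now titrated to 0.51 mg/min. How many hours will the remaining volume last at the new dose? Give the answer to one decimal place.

Initial rate:
0.93 mg/min × 60 min/hr = 55.8 mg/hr
Concentration = 450 mg ÷ 202 mL = 2.227723 mg/mL
Rate = 55.8 mg/hr ÷ 2.227723 mg/mL = 25.048 mL/hr
Volume infused so far = 25.048 mL/hr × 2.9 hr = 72.6392 mL
Volume remaining = 202 − 72.6392 = 129.3608 mL
New rate:
0.51 mg/min × 60 min/hr = 30.6 mg/hr
Rate = 30.6 mg/hr ÷ 2.227723 mg/mL = 13.736 mL/hr
Time remaining = 129.3608 mL ÷ 13.736 mL/hr = 9.417647 hr

9.4 hours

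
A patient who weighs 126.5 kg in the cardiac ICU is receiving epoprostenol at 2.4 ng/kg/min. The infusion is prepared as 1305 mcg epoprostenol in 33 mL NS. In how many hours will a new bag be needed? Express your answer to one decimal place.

Dose = 2.4 ng/kg/min × 126.5 kg = 303.6 ng/min
303.6 ng/min × 60 min/hr = 18216 ng/hr
Concentration = 1305 mcg ÷ 33 mL = 39.54545 mcg/mL = 39545.45 ng/mL
Rate = 18216 ng/hr ÷ 39545.45 ng/mL = 0.4606345 mL/hr
Duration = 33 mL ÷ 0.4606345 mL/hr = 71.64032 hr

71.6 hours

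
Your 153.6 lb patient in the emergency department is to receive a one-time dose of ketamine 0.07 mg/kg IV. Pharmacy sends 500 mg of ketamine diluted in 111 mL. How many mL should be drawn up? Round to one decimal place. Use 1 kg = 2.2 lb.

Weight = 153.6 lb ÷ 2.2 lb/kg = 69.81818 kg
Dose = 0.07 mg/kg × 69.81818 kg = 4.887273 mg
Concentration = 500 mg ÷ 111 mL = 4.504505 mg/mL
Volume = 4.887273 mg ÷ 4.504505 mg/mL = 1.084975 mL

1.1 mL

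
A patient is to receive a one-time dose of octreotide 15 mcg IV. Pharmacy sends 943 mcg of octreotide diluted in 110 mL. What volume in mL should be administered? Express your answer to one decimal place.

1.7 mL

Concentration = 943 mcg ÷ 110 mL = 8.572727 mcg/mL
Volume = 15 mcg ÷ 8.572727 mcg/mL = 1.749735 mL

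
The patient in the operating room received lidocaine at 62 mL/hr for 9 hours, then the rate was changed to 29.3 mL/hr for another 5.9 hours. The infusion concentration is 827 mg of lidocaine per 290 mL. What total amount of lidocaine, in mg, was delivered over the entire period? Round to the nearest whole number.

2084 mg

Concentration = 827 mg ÷ 290 mL = 2.851724 mg/mL
Stage 1: 62 mL/hr × 9 hr = 558 mL → 558 mL × 2.851724 mg/mL = 1591.262 mg
Stage 2: 29.3 mL/hr × 5.9 hr = 172.87 mL → 172.87 mL × 2.851724 mg/mL = 492.9776 mg
Total = 1591.262 + 492.9776 = 2084.24 mg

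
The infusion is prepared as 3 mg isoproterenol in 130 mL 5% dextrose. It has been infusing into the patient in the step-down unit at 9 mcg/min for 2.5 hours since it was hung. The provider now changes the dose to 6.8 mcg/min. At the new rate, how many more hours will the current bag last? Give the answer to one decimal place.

4.0 hours

Initial rate:
9 mcg/min × 60 min/hr = 540 mcg/hr
Concentration = 3 mg ÷ 130 mL = 0.02307692 mg/mL = 23.07692 mcg/mL
Rate = 540 mcg/hr ÷ 23.07692 mcg/mL = 23.4 mL/hr
Volume infused so far = 23.4 mL/hr × 2.5 hr = 58.5 mL
Volume remaining = 130 − 58.5 = 71.5 mL
New rate:
6.8 mcg/min × 60 min/hr = 408 mcg/hr
Rate = 408 mcg/hr ÷ 23.07692 mcg/mL = 17.68 mL/hr
Time remaining = 71.5 mL ÷ 17.68 mL/hr = 4.044118 hr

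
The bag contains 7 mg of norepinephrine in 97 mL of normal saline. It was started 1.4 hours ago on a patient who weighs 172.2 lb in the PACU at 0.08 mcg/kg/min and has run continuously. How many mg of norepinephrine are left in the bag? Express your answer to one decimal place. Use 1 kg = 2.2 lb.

6.5 mg

Weight = 172.2 lb ÷ 2.2 lb/kg = 78.27273 kg
Dose = 0.08 mcg/kg/min × 78.27273 kg = 6.261818 mcg/min
6.261818 mcg/min × 60 min/hr = 375.7091 mcg/hr
Concentration = 7 mg ÷ 97 mL = 0.07216495 mg/mL = 72.16495 mcg/mL
Rate = 375.7091 mcg/hr ÷ 72.16495 mcg/mL = 5.206255 mL/hr
Volume infused = 5.206255 mL/hr × 1.4 hr = 7.288756 mL
Volume remaining = 97 − 7.288756 = 89.71124 mL
Drug remaining = 89.71124 mL × 72.16495 mcg/mL = 6474.007 mcg = 6.474007 mg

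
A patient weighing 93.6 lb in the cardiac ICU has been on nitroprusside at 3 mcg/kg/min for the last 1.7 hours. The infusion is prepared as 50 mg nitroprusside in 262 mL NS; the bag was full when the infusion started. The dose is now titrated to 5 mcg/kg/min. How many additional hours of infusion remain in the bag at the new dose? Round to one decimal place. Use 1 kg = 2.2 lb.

2.9 hours

Initial rate:
Weight = 93.6 lb ÷ 2.2 lb/kg = 42.54545 kg
Dose = 3 mcg/kg/min × 42.54545 kg = 127.6364 mcg/min
127.6364 mcg/min × 60 min/hr = 7658.182 mcg/hr
Concentration = 50 mg ÷ 262 mL = 0.1908397 mg/mL = 190.8397 mcg/mL
Rate = 7658.182 mcg/hr ÷ 190.8397 mcg/mL = 40.12887 mL/hr
Volume infused so far = 40.12887 mL/hr × 1.7 hr = 68.21908 mL
Volume remaining = 262 − 68.21908 = 193.7809 mL
New rate:
Dose = 5 mcg/kg/min × 42.54545 kg = 212.7273 mcg/min
212.7273 mcg/min × 60 min/hr = 12763.64 mcg/hr
Rate = 12763.64 mcg/hr ÷ 190.8397 mcg/mL = 66.88145 mL/hr
Time remaining = 193.7809 mL ÷ 66.88145 mL/hr = 2.897379 hr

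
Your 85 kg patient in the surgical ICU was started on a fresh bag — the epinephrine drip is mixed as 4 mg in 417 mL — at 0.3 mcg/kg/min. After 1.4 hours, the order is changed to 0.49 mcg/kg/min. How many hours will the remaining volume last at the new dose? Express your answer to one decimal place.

Initial rate:
Dose = 0.3 mcg/kg/min × 85 kg = 25.5 mcg/min
25.5 mcg/min × 60 min/hr = 1530 mcg/hr
Concentration = 4 mg ÷ 417 mL = 0.009592326 mg/mL = 9.592326 mcg/mL
Rate = 1530 mcg/hr ÷ 9.592326 mcg/mL = 159.5025 mL/hr
Volume infused so far = 159.5025 mL/hr × 1.4 hr = 223.3035 mL
Volume remaining = 417 − 223.3035 = 193.6965 mL
New rate:
Dose = 0.49 mcg/kg/min × 85 kg = 41.65 mcg/min
41.65 mcg/min × 60 min/hr = 2499 mcg/hr
Rate = 2499 mcg/hr ÷ 9.592326 mcg/mL = 260.5207 mL/hr
Time remaining = 193.6965 mL ÷ 260.5207 mL/hr = 0.7434974 hr

0.7 hours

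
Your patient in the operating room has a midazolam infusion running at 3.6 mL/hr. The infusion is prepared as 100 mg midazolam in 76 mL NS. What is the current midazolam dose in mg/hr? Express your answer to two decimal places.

4.74 mg/hr

Concentration = 100 mg ÷ 76 mL = 1.315789 mg/mL
Drug rate = 3.6 mL/hr × 1.315789 mg/mL = 4.736842 mg/hr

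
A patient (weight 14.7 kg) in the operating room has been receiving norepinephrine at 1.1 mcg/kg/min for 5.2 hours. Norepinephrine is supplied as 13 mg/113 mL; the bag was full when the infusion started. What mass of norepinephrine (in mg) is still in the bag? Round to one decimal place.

8.0 mg

Dose = 1.1 mcg/kg/min × 14.7 kg = 16.17 mcg/min
16.17 mcg/min × 60 min/hr = 970.2 mcg/hr
Concentration = 13 mg ÷ 113 mL = 0.1150442 mg/mL = 115.0442 mcg/mL
Rate = 970.2 mcg/hr ÷ 115.0442 mcg/mL = 8.433277 mL/hr
Volume infused = 8.433277 mL/hr × 5.2 hr = 43.85304 mL
Volume remaining = 113 − 43.85304 = 69.14696 mL
Drug remaining = 69.14696 mL × 115.0442 mcg/mL = 7954.96 mcg = 7.95496 mg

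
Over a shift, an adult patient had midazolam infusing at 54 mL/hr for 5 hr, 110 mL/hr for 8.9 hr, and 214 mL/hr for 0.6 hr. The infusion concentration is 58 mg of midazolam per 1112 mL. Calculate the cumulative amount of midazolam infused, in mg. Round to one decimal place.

Concentration = 58 mg ÷ 1112 mL = 0.05215827 mg/mL
Stage 1: 54 mL/hr × 5 hr = 270 mL → 270 mL × 0.05215827 mg/mL = 14.08273 mg
Stage 2: 110 mL/hr × 8.9 hr = 979 mL → 979 mL × 0.05215827 mg/mL = 51.06295 mg
Stage 3: 214 mL/hr × 0.6 hr = 128.4 mL → 128.4 mL × 0.05215827 mg/mL = 6.697122 mg
Total = 14.08273 + 51.06295 + 6.697122 = 71.84281 mg

71.8 mg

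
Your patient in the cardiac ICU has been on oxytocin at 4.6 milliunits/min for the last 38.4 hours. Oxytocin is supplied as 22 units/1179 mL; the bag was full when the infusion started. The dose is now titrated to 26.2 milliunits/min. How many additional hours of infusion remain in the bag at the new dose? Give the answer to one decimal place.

Initial rate:
4.6 milliunits/min × 60 min/hr = 276 milliunits/hr
Concentration = 22 units ÷ 1179 mL = 0.01865988 units/mL = 18.65988 milliunits/mL
Rate = 276 milliunits/hr ÷ 18.65988 milliunits/mL = 14.79109 mL/hr
Volume infused so far = 14.79109 mL/hr × 38.4 hr = 567.9779 mL
Volume remaining = 1179 − 567.9779 = 611.0221 mL
New rate:
26.2 milliunits/min × 60 min/hr = 1572 milliunits/hr
Rate = 1572 milliunits/hr ÷ 18.65988 milliunits/mL = 84.24491 mL/hr
Time remaining = 611.0221 mL ÷ 84.24491 mL/hr = 7.252926 hr

7.3 hours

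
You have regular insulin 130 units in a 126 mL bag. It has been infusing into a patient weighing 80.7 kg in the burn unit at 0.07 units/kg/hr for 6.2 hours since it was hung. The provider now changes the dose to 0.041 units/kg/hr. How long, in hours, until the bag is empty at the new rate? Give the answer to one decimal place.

28.7 hours

Initial rate:
Dose = 0.07 units/kg/hr × 80.7 kg = 5.649 units/hr
Concentration = 130 units ÷ 126 mL = 1.031746 units/mL
Rate = 5.649 units/hr ÷ 1.031746 units/mL = 5.475185 mL/hr
Volume infused so far = 5.475185 mL/hr × 6.2 hr = 33.94614 mL
Volume remaining = 126 − 33.94614 = 92.05386 mL
New rate:
Dose = 0.041 units/kg/hr × 80.7 kg = 3.3087 units/hr
Rate = 3.3087 units/hr ÷ 1.031746 units/mL = 3.206894 mL/hr
Time remaining = 92.05386 mL ÷ 3.206894 mL/hr = 28.70499 hr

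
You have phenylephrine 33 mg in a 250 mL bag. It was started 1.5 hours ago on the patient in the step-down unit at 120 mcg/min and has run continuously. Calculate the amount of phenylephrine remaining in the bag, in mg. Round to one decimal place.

120 mcg/min × 60 min/hr = 7200 mcg/hr
Concentration = 33 mg ÷ 250 mL = 0.132 mg/mL = 132 mcg/mL
Rate = 7200 mcg/hr ÷ 132 mcg/mL = 54.54545 mL/hr
Volume infused = 54.54545 mL/hr × 1.5 hr = 81.81818 mL
Volume remaining = 250 − 81.81818 = 168.1818 mL
Drug remaining = 168.1818 mL × 132 mcg/mL = 22200 mcg = 22.2 mg

22.2 mg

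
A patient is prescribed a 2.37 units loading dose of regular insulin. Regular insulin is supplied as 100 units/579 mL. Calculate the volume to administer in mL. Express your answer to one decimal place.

13.7 mL

Concentration = 100 units ÷ 579 mL = 0.1727116 units/mL
Volume = 2.37 units ÷ 0.1727116 units/mL = 13.7223 mL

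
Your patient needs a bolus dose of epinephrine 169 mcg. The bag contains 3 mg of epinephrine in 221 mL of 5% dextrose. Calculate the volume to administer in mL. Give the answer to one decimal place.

Concentration = 3 mg ÷ 221 mL = 0.01357466 mg/mL = 13.57466 mcg/mL
Volume = 169 mcg ÷ 13.57466 mcg/mL = 12.44967 mL

12.4 mL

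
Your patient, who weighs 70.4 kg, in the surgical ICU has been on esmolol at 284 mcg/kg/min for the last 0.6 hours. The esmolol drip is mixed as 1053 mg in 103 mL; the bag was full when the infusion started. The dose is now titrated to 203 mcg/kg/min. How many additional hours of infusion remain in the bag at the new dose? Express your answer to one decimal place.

Initial rate:
Dose = 284 mcg/kg/min × 70.4 kg = 19993.6 mcg/min
19993.6 mcg/min × 60 min/hr = 1199616 mcg/hr
Concentration = 1053 mg ÷ 103 mL = 10.2233 mg/mL = 10223.3 mcg/mL
Rate = 1199616 mcg/hr ÷ 10223.3 mcg/mL = 117.3414 mL/hr
Volume infused so far = 117.3414 mL/hr × 0.6 hr = 70.40481 mL
Volume remaining = 103 − 70.40481 = 32.59519 mL
New rate:
Dose = 203 mcg/kg/min × 70.4 kg = 14291.2 mcg/min
14291.2 mcg/min × 60 min/hr = 857472 mcg/hr
Rate = 857472 mcg/hr ÷ 10223.3 mcg/mL = 83.87428 mL/hr
Time remaining = 32.59519 mL ÷ 83.87428 mL/hr = 0.3886196 hr

0.4 hours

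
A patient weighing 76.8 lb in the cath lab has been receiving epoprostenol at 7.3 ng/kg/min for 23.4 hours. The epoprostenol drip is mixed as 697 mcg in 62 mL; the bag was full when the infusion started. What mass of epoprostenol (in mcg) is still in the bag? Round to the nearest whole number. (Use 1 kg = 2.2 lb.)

Weight = 76.8 lb ÷ 2.2 lb/kg = 34.90909 kg
Dose = 7.3 ng/kg/min × 34.90909 kg = 254.8364 ng/min
254.8364 ng/min × 60 min/hr = 15290.18 ng/hr
Concentration = 697 mcg ÷ 62 mL = 11.24194 mcg/mL = 11241.94 ng/mL
Rate = 15290.18 ng/hr ÷ 11241.94 ng/mL = 1.360102 mL/hr
Volume infused = 1.360102 mL/hr × 23.4 hr = 31.82639 mL
Volume remaining = 62 − 31.82639 = 30.17361 mL
Drug remaining = 30.17361 mL × 11241.94 ng/mL = 339209.7 ng = 339.2097 mcg

339 mcg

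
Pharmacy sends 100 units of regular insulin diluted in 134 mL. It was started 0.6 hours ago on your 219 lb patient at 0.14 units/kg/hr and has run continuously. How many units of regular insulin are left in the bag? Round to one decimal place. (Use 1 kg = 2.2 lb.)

Weight = 219 lb ÷ 2.2 lb/kg = 99.54545 kg
Dose = 0.14 units/kg/hr × 99.54545 kg = 13.93636 units/hr
Concentration = 100 units ÷ 134 mL = 0.7462687 units/mL
Rate = 13.93636 units/hr ÷ 0.7462687 units/mL = 18.67473 mL/hr
Volume infused = 18.67473 mL/hr × 0.6 hr = 11.20484 mL
Volume remaining = 134 − 11.20484 = 122.7952 mL
Drug remaining = 122.7952 mL × 0.7462687 units/mL = 91.63818 units

91.6 units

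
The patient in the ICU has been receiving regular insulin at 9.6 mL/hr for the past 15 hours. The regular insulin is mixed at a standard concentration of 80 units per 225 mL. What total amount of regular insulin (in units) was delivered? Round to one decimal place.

Concentration = 80 units ÷ 225 mL = 0.3555556 units/mL
Drug rate = 9.6 mL/hr × 0.3555556 units/mL = 3.413333 units/hr
Total = 3.413333 units/hr × 15 hr = 51.2 units

51.2 units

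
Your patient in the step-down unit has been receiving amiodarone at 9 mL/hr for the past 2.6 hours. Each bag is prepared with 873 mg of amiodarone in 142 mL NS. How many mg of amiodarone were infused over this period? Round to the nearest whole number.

Concentration = 873 mg ÷ 142 mL = 6.147887 mg/mL
Drug rate = 9 mL/hr × 6.147887 mg/mL = 55.33099 mg/hr
Total = 55.33099 mg/hr × 2.6 hr = 143.8606 mg

144 mg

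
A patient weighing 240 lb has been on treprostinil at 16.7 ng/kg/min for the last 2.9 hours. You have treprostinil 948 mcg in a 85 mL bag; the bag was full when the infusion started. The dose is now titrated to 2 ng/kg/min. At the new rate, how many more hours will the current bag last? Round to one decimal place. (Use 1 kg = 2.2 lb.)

48.2 hours

Initial rate:
Weight = 240 lb ÷ 2.2 lb/kg = 109.0909 kg
Dose = 16.7 ng/kg/min × 109.0909 kg = 1821.818 ng/min
1821.818 ng/min × 60 min/hr = 109309.1 ng/hr
Concentration = 948 mcg ÷ 85 mL = 11.15294 mcg/mL = 11152.94 ng/mL
Rate = 109309.1 ng/hr ÷ 11152.94 ng/mL = 9.800921 mL/hr
Volume infused so far = 9.800921 mL/hr × 2.9 hr = 28.42267 mL
Volume remaining = 85 − 28.42267 = 56.57733 mL
New rate:
Dose = 2 ng/kg/min × 109.0909 kg = 218.1818 ng/min
218.1818 ng/min × 60 min/hr = 13090.91 ng/hr
Rate = 13090.91 ng/hr ÷ 11152.94 ng/mL = 1.173763 mL/hr
Time remaining = 56.57733 mL ÷ 1.173763 mL/hr = 48.20167 hr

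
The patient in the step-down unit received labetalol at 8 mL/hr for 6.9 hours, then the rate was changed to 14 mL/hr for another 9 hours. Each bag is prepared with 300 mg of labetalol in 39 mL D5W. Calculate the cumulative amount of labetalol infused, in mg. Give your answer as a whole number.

Concentration = 300 mg ÷ 39 mL = 7.692308 mg/mL
Stage 1: 8 mL/hr × 6.9 hr = 55.2 mL → 55.2 mL × 7.692308 mg/mL = 424.6154 mg
Stage 2: 14 mL/hr × 9 hr = 126 mL → 126 mL × 7.692308 mg/mL = 969.2308 mg
Total = 424.6154 + 969.2308 = 1393.846 mg

1394 mg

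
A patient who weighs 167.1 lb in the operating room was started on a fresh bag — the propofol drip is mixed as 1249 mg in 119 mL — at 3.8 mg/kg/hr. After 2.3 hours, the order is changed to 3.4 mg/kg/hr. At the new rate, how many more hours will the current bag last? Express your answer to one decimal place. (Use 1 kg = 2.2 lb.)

2.3 hours

Initial rate:
Weight = 167.1 lb ÷ 2.2 lb/kg = 75.95455 kg
Dose = 3.8 mg/kg/hr × 75.95455 kg = 288.6273 mg/hr
Concentration = 1249 mg ÷ 119 mL = 10.4958 mg/mL
Rate = 288.6273 mg/hr ÷ 10.4958 mg/mL = 27.49932 mL/hr
Volume infused so far = 27.49932 mL/hr × 2.3 hr = 63.24843 mL
Volume remaining = 119 − 63.24843 = 55.75157 mL
New rate:
Dose = 3.4 mg/kg/hr × 75.95455 kg = 258.2455 mg/hr
Rate = 258.2455 mg/hr ÷ 10.4958 mg/mL = 24.60465 mL/hr
Time remaining = 55.75157 mL ÷ 24.60465 mL/hr = 2.265896 hr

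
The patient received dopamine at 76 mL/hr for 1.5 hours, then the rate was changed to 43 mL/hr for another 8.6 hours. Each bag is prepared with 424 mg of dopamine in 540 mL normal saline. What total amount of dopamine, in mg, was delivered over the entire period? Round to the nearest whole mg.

380 mg

Concentration = 424 mg ÷ 540 mL = 0.7851852 mg/mL
Stage 1: 76 mL/hr × 1.5 hr = 114 mL → 114 mL × 0.7851852 mg/mL = 89.51111 mg
Stage 2: 43 mL/hr × 8.6 hr = 369.8 mL → 369.8 mL × 0.7851852 mg/mL = 290.3615 mg
Total = 89.51111 + 290.3615 = 379.8726 mg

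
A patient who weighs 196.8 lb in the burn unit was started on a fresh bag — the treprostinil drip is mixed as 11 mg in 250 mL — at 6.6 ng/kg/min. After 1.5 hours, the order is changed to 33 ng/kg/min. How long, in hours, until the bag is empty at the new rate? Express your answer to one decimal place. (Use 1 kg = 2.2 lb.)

61.8 hours

Initial rate:
Weight = 196.8 lb ÷ 2.2 lb/kg = 89.45455 kg
Dose = 6.6 ng/kg/min × 89.45455 kg = 590.4 ng/min
590.4 ng/min × 60 min/hr = 35424 ng/hr
Concentration = 11 mg ÷ 250 mL = 0.044 mg/mL = 44000 ng/mL
Rate = 35424 ng/hr ÷ 44000 ng/mL = 0.8050909 mL/hr
Volume infused so far = 0.8050909 mL/hr × 1.5 hr = 1.207636 mL
Volume remaining = 250 − 1.207636 = 248.7924 mL
New rate:
Dose = 33 ng/kg/min × 89.45455 kg = 2952 ng/min
2952 ng/min × 60 min/hr = 177120 ng/hr
Rate = 177120 ng/hr ÷ 44000 ng/mL = 4.025455 mL/hr
Time remaining = 248.7924 mL ÷ 4.025455 mL/hr = 61.80479 hr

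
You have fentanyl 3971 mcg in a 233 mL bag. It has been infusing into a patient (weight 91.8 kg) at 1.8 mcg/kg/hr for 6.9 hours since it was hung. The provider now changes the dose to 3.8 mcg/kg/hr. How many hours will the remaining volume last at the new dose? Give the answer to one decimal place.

Initial rate:
Dose = 1.8 mcg/kg/hr × 91.8 kg = 165.24 mcg/hr
Concentration = 3971 mcg ÷ 233 mL = 17.04292 mcg/mL
Rate = 165.24 mcg/hr ÷ 17.04292 mcg/mL = 9.695523 mL/hr
Volume infused so far = 9.695523 mL/hr × 6.9 hr = 66.89911 mL
Volume remaining = 233 − 66.89911 = 166.1009 mL
New rate:
Dose = 3.8 mcg/kg/hr × 91.8 kg = 348.84 mcg/hr
Rate = 348.84 mcg/hr ÷ 17.04292 mcg/mL = 20.46833 mL/hr
Time remaining = 166.1009 mL ÷ 20.46833 mL/hr = 8.115021 hr

8.1 hours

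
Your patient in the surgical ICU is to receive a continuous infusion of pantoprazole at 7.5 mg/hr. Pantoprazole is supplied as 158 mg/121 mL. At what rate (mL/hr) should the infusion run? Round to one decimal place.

Concentration = 158 mg ÷ 121 mL = 1.305785 mg/mL
Rate = 7.5 mg/hr ÷ 1.305785 mg/mL = 5.743671 mL/hr

5.7 mL/hr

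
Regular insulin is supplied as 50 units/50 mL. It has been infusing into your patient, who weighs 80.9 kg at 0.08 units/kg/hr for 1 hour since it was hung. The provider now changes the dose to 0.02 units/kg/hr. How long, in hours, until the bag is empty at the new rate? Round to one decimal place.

Initial rate:
Dose = 0.08 units/kg/hr × 80.9 kg = 6.472 units/hr
Concentration = 50 units ÷ 50 mL = 1 units/mL
Rate = 6.472 units/hr ÷ 1 units/mL = 6.472 mL/hr
Volume infused so far = 6.472 mL/hr × 1 hr = 6.472 mL
Volume remaining = 50 − 6.472 = 43.528 mL
New rate:
Dose = 0.02 units/kg/hr × 80.9 kg = 1.618 units/hr
Rate = 1.618 units/hr ÷ 1 units/mL = 1.618 mL/hr
Time remaining = 43.528 mL ÷ 1.618 mL/hr = 26.90235 hr

26.9 hours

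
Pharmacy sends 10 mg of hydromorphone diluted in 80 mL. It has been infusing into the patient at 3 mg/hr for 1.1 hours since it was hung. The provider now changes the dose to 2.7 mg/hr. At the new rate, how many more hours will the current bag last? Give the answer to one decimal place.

Initial rate:
Concentration = 10 mg ÷ 80 mL = 0.125 mg/mL
Rate = 3 mg/hr ÷ 0.125 mg/mL = 24 mL/hr
Volume infused so far = 24 mL/hr × 1.1 hr = 26.4 mL
Volume remaining = 80 − 26.4 = 53.6 mL
New rate:
Rate = 2.7 mg/hr ÷ 0.125 mg/mL = 21.6 mL/hr
Time remaining = 53.6 mL ÷ 21.6 mL/hr = 2.481481 hr

2.5 hours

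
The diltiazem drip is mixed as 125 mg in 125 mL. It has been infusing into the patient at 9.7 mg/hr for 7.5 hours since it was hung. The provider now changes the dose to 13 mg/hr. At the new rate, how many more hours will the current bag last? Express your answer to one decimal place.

4.0 hours

Initial rate:
Concentration = 125 mg ÷ 125 mL = 1 mg/mL
Rate = 9.7 mg/hr ÷ 1 mg/mL = 9.7 mL/hr
Volume infused so far = 9.7 mL/hr × 7.5 hr = 72.75 mL
Volume remaining = 125 − 72.75 = 52.25 mL
New rate:
Rate = 13 mg/hr ÷ 1 mg/mL = 13 mL/hr
Time remaining = 52.25 mL ÷ 13 mL/hr = 4.019231 hr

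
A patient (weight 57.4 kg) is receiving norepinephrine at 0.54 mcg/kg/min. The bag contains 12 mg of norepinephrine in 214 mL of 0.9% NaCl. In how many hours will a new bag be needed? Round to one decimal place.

Dose = 0.54 mcg/kg/min × 57.4 kg = 30.996 mcg/min
30.996 mcg/min × 60 min/hr = 1859.76 mcg/hr
Concentration = 12 mg ÷ 214 mL = 0.05607477 mg/mL = 56.07477 mcg/mL
Rate = 1859.76 mcg/hr ÷ 56.07477 mcg/mL = 33.16572 mL/hr
Duration = 214 mL ÷ 33.16572 mL/hr = 6.452445 hr

6.5 hours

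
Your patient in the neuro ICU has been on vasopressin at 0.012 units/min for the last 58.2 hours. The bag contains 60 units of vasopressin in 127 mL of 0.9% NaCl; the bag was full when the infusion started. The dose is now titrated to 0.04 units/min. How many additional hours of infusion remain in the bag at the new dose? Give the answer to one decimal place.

Initial rate:
0.012 units/min × 60 min/hr = 0.72 units/hr
Concentration = 60 units ÷ 127 mL = 0.4724409 units/mL
Rate = 0.72 units/hr ÷ 0.4724409 units/mL = 1.524 mL/hr
Volume infused so far = 1.524 mL/hr × 58.2 hr = 88.6968 mL
Volume remaining = 127 − 88.6968 = 38.3032 mL
New rate:
0.04 units/min × 60 min/hr = 2.4 units/hr
Rate = 2.4 units/hr ÷ 0.4724409 units/mL = 5.08 mL/hr
Time remaining = 38.3032 mL ÷ 5.08 mL/hr = 7.54 hr

7.5 hours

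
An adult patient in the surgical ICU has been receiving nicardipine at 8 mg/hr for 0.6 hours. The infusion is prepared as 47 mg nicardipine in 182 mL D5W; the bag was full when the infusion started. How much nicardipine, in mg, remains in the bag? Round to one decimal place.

Concentration = 47 mg ÷ 182 mL = 0.2582418 mg/mL
Rate = 8 mg/hr ÷ 0.2582418 mg/mL = 30.97872 mL/hr
Volume infused = 30.97872 mL/hr × 0.6 hr = 18.58723 mL
Volume remaining = 182 − 18.58723 = 163.4128 mL
Drug remaining = 163.4128 mL × 0.2582418 mg/mL = 42.2 mg

42.2 mg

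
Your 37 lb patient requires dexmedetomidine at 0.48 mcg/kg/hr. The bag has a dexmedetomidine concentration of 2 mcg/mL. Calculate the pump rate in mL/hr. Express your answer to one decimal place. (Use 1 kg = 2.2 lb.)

4.0 mL/hr

Weight = 37 lb ÷ 2.2 lb/kg = 16.81818 kg
Dose = 0.48 mcg/kg/hr × 16.81818 kg = 8.072727 mcg/hr
Rate = 8.072727 mcg/hr ÷ 2 mcg/mL = 4.036364 mL/hr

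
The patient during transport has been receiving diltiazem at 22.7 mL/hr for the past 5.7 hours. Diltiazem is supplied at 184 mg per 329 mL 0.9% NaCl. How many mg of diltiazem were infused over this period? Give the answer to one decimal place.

72.4 mg

Concentration = 184 mg ÷ 329 mL = 0.5592705 mg/mL
Drug rate = 22.7 mL/hr × 0.5592705 mg/mL = 12.69544 mg/hr
Total = 12.69544 mg/hr × 5.7 hr = 72.36401 mg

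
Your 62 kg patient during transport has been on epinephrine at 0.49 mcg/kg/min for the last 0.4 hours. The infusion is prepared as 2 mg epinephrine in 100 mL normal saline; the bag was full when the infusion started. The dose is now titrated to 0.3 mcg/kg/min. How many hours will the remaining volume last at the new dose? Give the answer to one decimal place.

Initial rate:
Dose = 0.49 mcg/kg/min × 62 kg = 30.38 mcg/min
30.38 mcg/min × 60 min/hr = 1822.8 mcg/hr
Concentration = 2 mg ÷ 100 mL = 0.02 mg/mL = 20 mcg/mL
Rate = 1822.8 mcg/hr ÷ 20 mcg/mL = 91.14 mL/hr
Volume infused so far = 91.14 mL/hr × 0.4 hr = 36.456 mL
Volume remaining = 100 − 36.456 = 63.544 mL
New rate:
Dose = 0.3 mcg/kg/min × 62 kg = 18.6 mcg/min
18.6 mcg/min × 60 min/hr = 1116 mcg/hr
Rate = 1116 mcg/hr ÷ 20 mcg/mL = 55.8 mL/hr
Time remaining = 63.544 mL ÷ 55.8 mL/hr = 1.138781 hr

1.1 hours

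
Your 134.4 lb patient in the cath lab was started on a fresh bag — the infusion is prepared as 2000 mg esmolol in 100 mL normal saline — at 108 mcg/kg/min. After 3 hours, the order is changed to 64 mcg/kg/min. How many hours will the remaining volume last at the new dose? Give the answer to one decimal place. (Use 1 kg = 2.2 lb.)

Initial rate:
Weight = 134.4 lb ÷ 2.2 lb/kg = 61.09091 kg
Dose = 108 mcg/kg/min × 61.09091 kg = 6597.818 mcg/min
6597.818 mcg/min × 60 min/hr = 395869.1 mcg/hr
Concentration = 2000 mg ÷ 100 mL = 20 mg/mL = 20000 mcg/mL
Rate = 395869.1 mcg/hr ÷ 20000 mcg/mL = 19.79345 mL/hr
Volume infused so far = 19.79345 mL/hr × 3 hr = 59.38036 mL
Volume remaining = 100 − 59.38036 = 40.61964 mL
New rate:
Dose = 64 mcg/kg/min × 61.09091 kg = 3909.818 mcg/min
3909.818 mcg/min × 60 min/hr = 234589.1 mcg/hr
Rate = 234589.1 mcg/hr ÷ 20000 mcg/mL = 11.72945 mL/hr
Time remaining = 40.61964 mL ÷ 11.72945 mL/hr = 3.463046 hr

3.5 hours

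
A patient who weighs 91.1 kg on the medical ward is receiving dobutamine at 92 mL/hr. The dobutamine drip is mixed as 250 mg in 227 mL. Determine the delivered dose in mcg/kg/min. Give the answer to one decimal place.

Concentration = 250 mg ÷ 227 mL = 1.101322 mg/mL = 1101.322 mcg/mL
Drug rate = 92 mL/hr × 1101.322 mcg/mL = 101321.6 mcg/hr
101321.6 mcg/hr ÷ 60 min/hr = 1688.693 mcg/min
1688.693 mcg/min ÷ 91.1 kg = 18.5367 mcg/kg/min

18.5 mcg/kg/min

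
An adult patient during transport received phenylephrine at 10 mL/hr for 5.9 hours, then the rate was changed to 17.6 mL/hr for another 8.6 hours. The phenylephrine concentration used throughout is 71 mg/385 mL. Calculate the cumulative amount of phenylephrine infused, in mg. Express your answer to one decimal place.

38.8 mg

Concentration = 71 mg ÷ 385 mL = 0.1844156 mg/mL
Stage 1: 10 mL/hr × 5.9 hr = 59 mL → 59 mL × 0.1844156 mg/mL = 10.88052 mg
Stage 2: 17.6 mL/hr × 8.6 hr = 151.36 mL → 151.36 mL × 0.1844156 mg/mL = 27.91314 mg
Total = 10.88052 + 27.91314 = 38.79366 mg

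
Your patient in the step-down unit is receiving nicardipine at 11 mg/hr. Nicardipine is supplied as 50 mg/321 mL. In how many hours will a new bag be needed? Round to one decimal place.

Concentration = 50 mg ÷ 321 mL = 0.1557632 mg/mL
Rate = 11 mg/hr ÷ 0.1557632 mg/mL = 70.62 mL/hr
Duration = 321 mL ÷ 70.62 mL/hr = 4.545455 hr

4.5 hours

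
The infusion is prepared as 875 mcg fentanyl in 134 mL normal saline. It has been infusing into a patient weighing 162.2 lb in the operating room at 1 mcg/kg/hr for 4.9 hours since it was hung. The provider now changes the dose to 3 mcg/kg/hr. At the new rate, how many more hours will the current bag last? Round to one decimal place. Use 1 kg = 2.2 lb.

2.3 hours

Initial rate:
Weight = 162.2 lb ÷ 2.2 lb/kg = 73.72727 kg
Dose = 1 mcg/kg/hr × 73.72727 kg = 73.72727 mcg/hr
Concentration = 875 mcg ÷ 134 mL = 6.529851 mcg/mL
Rate = 73.72727 mcg/hr ÷ 6.529851 mcg/mL = 11.29081 mL/hr
Volume infused so far = 11.29081 mL/hr × 4.9 hr = 55.32495 mL
Volume remaining = 134 − 55.32495 = 78.67505 mL
New rate:
Dose = 3 mcg/kg/hr × 73.72727 kg = 221.1818 mcg/hr
Rate = 221.1818 mcg/hr ÷ 6.529851 mcg/mL = 33.87242 mL/hr
Time remaining = 78.67505 mL ÷ 33.87242 mL/hr = 2.322688 hr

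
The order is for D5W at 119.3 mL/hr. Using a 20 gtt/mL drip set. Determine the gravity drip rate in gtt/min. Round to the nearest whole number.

119.3 mL/hr ÷ 60 min/hr = 1.988333 mL/min
1.988333 mL/min × 20 gtt/mL = 39.76667 gtt/min

40 gtt/min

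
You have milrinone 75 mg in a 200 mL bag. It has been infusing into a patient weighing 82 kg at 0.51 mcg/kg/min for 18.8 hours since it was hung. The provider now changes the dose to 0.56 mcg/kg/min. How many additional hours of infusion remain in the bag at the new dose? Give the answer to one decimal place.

10.1 hours

Initial rate:
Dose = 0.51 mcg/kg/min × 82 kg = 41.82 mcg/min
41.82 mcg/min × 60 min/hr = 2509.2 mcg/hr
Concentration = 75 mg ÷ 200 mL = 0.375 mg/mL = 375 mcg/mL
Rate = 2509.2 mcg/hr ÷ 375 mcg/mL = 6.6912 mL/hr
Volume infused so far = 6.6912 mL/hr × 18.8 hr = 125.7946 mL
Volume remaining = 200 − 125.7946 = 74.20544 mL
New rate:
Dose = 0.56 mcg/kg/min × 82 kg = 45.92 mcg/min
45.92 mcg/min × 60 min/hr = 2755.2 mcg/hr
Rate = 2755.2 mcg/hr ÷ 375 mcg/mL = 7.3472 mL/hr
Time remaining = 74.20544 mL ÷ 7.3472 mL/hr = 10.09983 hr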